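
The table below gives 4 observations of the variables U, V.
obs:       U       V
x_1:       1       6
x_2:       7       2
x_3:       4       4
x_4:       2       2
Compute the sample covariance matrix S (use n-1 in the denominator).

Step 1 — column means:
  mean(U) = (1 + 7 + 4 + 2) / 4 = 14/4 = 3.5
  mean(V) = (6 + 2 + 4 + 2) / 4 = 14/4 = 3.5

Step 2 — sample covariance S[i,j] = (1/(n-1)) · Σ_k (x_{k,i} - mean_i) · (x_{k,j} - mean_j), with n-1 = 3.
  S[U,U] = ((-2.5)·(-2.5) + (3.5)·(3.5) + (0.5)·(0.5) + (-1.5)·(-1.5)) / 3 = 21/3 = 7
  S[U,V] = ((-2.5)·(2.5) + (3.5)·(-1.5) + (0.5)·(0.5) + (-1.5)·(-1.5)) / 3 = -9/3 = -3
  S[V,V] = ((2.5)·(2.5) + (-1.5)·(-1.5) + (0.5)·(0.5) + (-1.5)·(-1.5)) / 3 = 11/3 = 3.6667

S is symmetric (S[j,i] = S[i,j]). Assembling:

S = [[7, -3],
 [-3, 3.6667]]


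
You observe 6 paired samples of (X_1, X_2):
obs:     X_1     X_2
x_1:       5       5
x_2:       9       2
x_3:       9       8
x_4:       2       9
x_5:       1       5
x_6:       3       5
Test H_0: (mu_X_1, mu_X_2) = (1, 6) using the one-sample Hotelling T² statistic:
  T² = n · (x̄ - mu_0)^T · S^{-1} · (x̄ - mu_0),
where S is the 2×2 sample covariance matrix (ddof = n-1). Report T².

Step 1 — sample mean vector:
  mean(X_1) = (5 + 9 + 9 + 2 + 1 + 3) / 6 = 29/6 = 4.8333
  mean(X_2) = (5 + 2 + 8 + 9 + 5 + 5) / 6 = 34/6 = 5.6667
  x̄ = (4.8333, 5.6667),  deviation x̄ - mu_0 = (4.8333, 5.6667) - (1, 6) = (3.8333, -0.3333).

Step 2 — sample covariance matrix, S[i,j] = (1/(n-1)) · Σ_k (x_{k,i} - mean_i) · (x_{k,j} - mean_j), divisor n-1 = 5:
  S[X_1,X_1] = ((0.1667)·(0.1667) + (4.1667)·(4.1667) + (4.1667)·(4.1667) + (-2.8333)·(-2.8333) + (-3.8333)·(-3.8333) + (-1.8333)·(-1.8333)) / 5 = 60.8333/5 = 12.1667
  S[X_1,X_2] = ((0.1667)·(-0.6667) + (4.1667)·(-3.6667) + (4.1667)·(2.3333) + (-2.8333)·(3.3333) + (-3.8333)·(-0.6667) + (-1.8333)·(-0.6667)) / 5 = -11.3333/5 = -2.2667
  S[X_2,X_2] = ((-0.6667)·(-0.6667) + (-3.6667)·(-3.6667) + (2.3333)·(2.3333) + (3.3333)·(3.3333) + (-0.6667)·(-0.6667) + (-0.6667)·(-0.6667)) / 5 = 31.3333/5 = 6.2667
  S = [[12.1667, -2.2667],
 [-2.2667, 6.2667]].

Step 3 — invert S. det(S) = 12.1667·6.2667 - (-2.2667)² = 71.1067.
  S^{-1} = (1/det) · [[d, -b], [-b, a]] = [[0.0881, 0.0319],
 [0.0319, 0.1711]].

Step 4 — quadratic form (x̄ - mu_0)^T · S^{-1} · (x̄ - mu_0):
  S^{-1} · (x̄ - mu_0) = (0.3272, 0.0652),
  (x̄ - mu_0)^T · [...] = (3.8333)·(0.3272) + (-0.3333)·(0.0652) = 1.2326.

Step 5 — scale by n: T² = 6 · 1.2326 = 7.3955.

T² ≈ 7.3955


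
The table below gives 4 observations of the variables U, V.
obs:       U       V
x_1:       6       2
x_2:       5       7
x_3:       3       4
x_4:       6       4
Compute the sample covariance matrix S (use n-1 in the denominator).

Step 1 — column means:
  mean(U) = (6 + 5 + 3 + 6) / 4 = 20/4 = 5
  mean(V) = (2 + 7 + 4 + 4) / 4 = 17/4 = 4.25

Step 2 — sample covariance S[i,j] = (1/(n-1)) · Σ_k (x_{k,i} - mean_i) · (x_{k,j} - mean_j), with n-1 = 3.
  S[U,U] = ((1)·(1) + (0)·(0) + (-2)·(-2) + (1)·(1)) / 3 = 6/3 = 2
  S[U,V] = ((1)·(-2.25) + (0)·(2.75) + (-2)·(-0.25) + (1)·(-0.25)) / 3 = -2/3 = -0.6667
  S[V,V] = ((-2.25)·(-2.25) + (2.75)·(2.75) + (-0.25)·(-0.25) + (-0.25)·(-0.25)) / 3 = 12.75/3 = 4.25

S is symmetric (S[j,i] = S[i,j]). Assembling:

S = [[2, -0.6667],
 [-0.6667, 4.25]]


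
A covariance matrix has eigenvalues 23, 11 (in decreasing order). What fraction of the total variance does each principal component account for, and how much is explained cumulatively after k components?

Step 1 — total variance = trace(Sigma) = Σ λ_i = 23 + 11 = 34.

Step 2 — fraction explained by component i = λ_i / Σ λ:
  PC1: 23/34 = 0.6765
  PC2: 11/34 = 0.3235

Step 3 — cumulative fraction after k components = (λ_1 + ... + λ_k) / Σ λ:
  k = 1: 23/34 = 0.6765
  k = 2: (23 + 11)/34 = 34/34 = 1

Summary (fraction, with percent):

explained: PC1 0.6765 (67.65%), PC2 0.3235 (32.35%);  cumulative: 0.6765, 1


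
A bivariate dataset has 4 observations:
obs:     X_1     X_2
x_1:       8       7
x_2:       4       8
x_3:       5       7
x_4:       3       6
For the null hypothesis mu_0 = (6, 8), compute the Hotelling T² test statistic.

Step 1 — sample mean vector:
  mean(X_1) = (8 + 4 + 5 + 3) / 4 = 20/4 = 5
  mean(X_2) = (7 + 8 + 7 + 6) / 4 = 28/4 = 7
  x̄ = (5, 7),  deviation x̄ - mu_0 = (5, 7) - (6, 8) = (-1, -1).

Step 2 — sample covariance matrix, S[i,j] = (1/(n-1)) · Σ_k (x_{k,i} - mean_i) · (x_{k,j} - mean_j), divisor n-1 = 3:
  S[X_1,X_1] = ((3)·(3) + (-1)·(-1) + (0)·(0) + (-2)·(-2)) / 3 = 14/3 = 4.6667
  S[X_1,X_2] = ((3)·(0) + (-1)·(1) + (0)·(0) + (-2)·(-1)) / 3 = 1/3 = 0.3333
  S[X_2,X_2] = ((0)·(0) + (1)·(1) + (0)·(0) + (-1)·(-1)) / 3 = 2/3 = 0.6667
  S = [[4.6667, 0.3333],
 [0.3333, 0.6667]].

Step 3 — invert S. det(S) = 4.6667·0.6667 - (0.3333)² = 3.
  S^{-1} = (1/det) · [[d, -b], [-b, a]] = [[0.2222, -0.1111],
 [-0.1111, 1.5556]].

Step 4 — quadratic form (x̄ - mu_0)^T · S^{-1} · (x̄ - mu_0):
  S^{-1} · (x̄ - mu_0) = (-0.1111, -1.4444),
  (x̄ - mu_0)^T · [...] = (-1)·(-0.1111) + (-1)·(-1.4444) = 1.5556.

Step 5 — scale by n: T² = 4 · 1.5556 = 6.2222.

T² ≈ 6.2222


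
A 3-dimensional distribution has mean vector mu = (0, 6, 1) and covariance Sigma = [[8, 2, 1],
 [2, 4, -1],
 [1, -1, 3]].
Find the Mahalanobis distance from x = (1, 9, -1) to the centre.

Step 1 — centre the observation: (x - mu) = (1, 3, -2).

Step 2 — invert Sigma (cofactor / det for 3×3, or solve directly):
  Sigma^{-1} = [[0.1618, -0.1029, -0.0882],
 [-0.1029, 0.3382, 0.1471],
 [-0.0882, 0.1471, 0.4118]].

Step 3 — form the quadratic (x - mu)^T · Sigma^{-1} · (x - mu):
  Sigma^{-1} · (x - mu) = (0.0294, 0.6176, -0.4706).
  (x - mu)^T · [Sigma^{-1} · (x - mu)] = (1)·(0.0294) + (3)·(0.6176) + (-2)·(-0.4706) = 2.8235.

Step 4 — take square root: d = √(2.8235) ≈ 1.6803.

d(x, mu) = √(2.8235) ≈ 1.6803


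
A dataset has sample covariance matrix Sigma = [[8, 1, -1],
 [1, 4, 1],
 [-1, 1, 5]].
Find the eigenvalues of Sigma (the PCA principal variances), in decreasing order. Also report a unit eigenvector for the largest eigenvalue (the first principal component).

Step 1 — characteristic polynomial p(λ) = det(λI - Sigma) = λ³ - tr·λ² + c_1·λ - det, where tr = trace, c_1 = sum of the principal 2×2 minors, det = det(Sigma):
  tr = 8 + 4 + 5 = 17,
  c_1 = (8·4 - (1)²) + (8·5 - (-1)²) + (4·5 - (1)²) = 31 + 39 + 19 = 89,
  det = 8·(4·5 - (1)²) - (1)·((1)·5 - (1)·(-1)) + (-1)·((1)·(1) - 4·(-1)) = 8·(19) - (1)·(6) + (-1)·(5) = 141.
  So p(λ) = λ³ - 17λ² + 89λ - 141.
Step 2 — look for an integer root (rational root theorem: any rational root is an integer divisor of 141). Testing λ = 3:
  p(3) = 27 - 153 + 267 - 141 = 0  ✓
  Dividing out (λ - 3): p(λ) = (λ - 3)(λ² - 14λ + 47).
Step 3 — remaining eigenvalues from the quadratic λ² - 14λ + 47 = 0:
  Δ = 14² - 4·47 = 196 - 188 = 8,  λ = (14 ± √8)/2 = (14 ± 2.8284)/2 ≈ 8.4142 or 5.5858.
  Sorted: λ_1 = 8.4142,  λ_2 = 5.5858,  λ_3 = 3  (check: sum = 17 = tr ✓).

Step 4 — unit eigenvector for λ_1 ≈ 8.4142: v spans the null space of (Sigma - λ_1 I), whose rows are
  r_1 = (-0.4142, 1, -1),  r_2 = (1, -4.4142, 1),  r_3 = (-1, 1, -3.4142).
  v is orthogonal to every row, so take v ∝ r_1 × r_2 = ((1)·(1) - (-1)·(-4.4142), (-1)·(1) - (-0.4142)·(1), (-0.4142)·(-4.4142) - (1)·(1)) ≈ (-3.4142, -0.5858, 0.8284).
  Rescale (multiply by -1 so the first nonzero entry is positive): u = (3.4142, 0.5858, -0.8284).
  ||u|| = √((3.4142)² + (0.5858)² + (-0.8284)²) = √(12.6863) ≈ 3.5618,  v_1 = u/||u|| ≈ (0.9586, 0.1645, -0.2326) (||v_1|| = 1).

λ_1 = 8.4142,  λ_2 = 5.5858,  λ_3 = 3;  v_1 ≈ (0.9586, 0.1645, -0.2326)


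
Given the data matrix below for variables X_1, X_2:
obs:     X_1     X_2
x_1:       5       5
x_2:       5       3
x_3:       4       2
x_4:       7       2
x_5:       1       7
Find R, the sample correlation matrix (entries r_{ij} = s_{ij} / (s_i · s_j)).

Step 1 — column means:
  mean(X_1) = (5 + 5 + 4 + 7 + 1) / 5 = 22/5 = 4.4
  mean(X_2) = (5 + 3 + 2 + 2 + 7) / 5 = 19/5 = 3.8

Step 2 — sample variances and covariances s[i,j] = (1/(n-1)) · Σ_k (x_{k,i} - mean_i) · (x_{k,j} - mean_j), with n-1 = 4:
  s[X_1,X_1] = ((0.6)·(0.6) + (0.6)·(0.6) + (-0.4)·(-0.4) + (2.6)·(2.6) + (-3.4)·(-3.4)) / 4 = 19.2/4 = 4.8
  s[X_1,X_2] = ((0.6)·(1.2) + (0.6)·(-0.8) + (-0.4)·(-1.8) + (2.6)·(-1.8) + (-3.4)·(3.2)) / 4 = -14.6/4 = -3.65
  s[X_2,X_2] = ((1.2)·(1.2) + (-0.8)·(-0.8) + (-1.8)·(-1.8) + (-1.8)·(-1.8) + (3.2)·(3.2)) / 4 = 18.8/4 = 4.7
  Sample standard deviations s_i = √(s[i,i]):
  s(X_1) = √(4.8) = 2.1909
  s(X_2) = √(4.7) = 2.1679

Step 3 — r_{ij} = s_{ij} / (s_i · s_j):
  r[X_1,X_1] = 1 (diagonal).
  r[X_1,X_2] = -3.65 / (2.1909 · 2.1679) = -3.65 / 4.7497 = -0.7685
  r[X_2,X_2] = 1 (diagonal).

R is symmetric with unit diagonal. Assembling:

R = [[1, -0.7685],
 [-0.7685, 1]]


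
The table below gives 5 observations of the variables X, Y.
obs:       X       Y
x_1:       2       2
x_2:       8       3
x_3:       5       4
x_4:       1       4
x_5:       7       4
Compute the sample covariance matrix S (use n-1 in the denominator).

Step 1 — column means:
  mean(X) = (2 + 8 + 5 + 1 + 7) / 5 = 23/5 = 4.6
  mean(Y) = (2 + 3 + 4 + 4 + 4) / 5 = 17/5 = 3.4

Step 2 — sample covariance S[i,j] = (1/(n-1)) · Σ_k (x_{k,i} - mean_i) · (x_{k,j} - mean_j), with n-1 = 4.
  S[X,X] = ((-2.6)·(-2.6) + (3.4)·(3.4) + (0.4)·(0.4) + (-3.6)·(-3.6) + (2.4)·(2.4)) / 4 = 37.2/4 = 9.3
  S[X,Y] = ((-2.6)·(-1.4) + (3.4)·(-0.4) + (0.4)·(0.6) + (-3.6)·(0.6) + (2.4)·(0.6)) / 4 = 1.8/4 = 0.45
  S[Y,Y] = ((-1.4)·(-1.4) + (-0.4)·(-0.4) + (0.6)·(0.6) + (0.6)·(0.6) + (0.6)·(0.6)) / 4 = 3.2/4 = 0.8

S is symmetric (S[j,i] = S[i,j]). Assembling:

S = [[9.3, 0.45],
 [0.45, 0.8]]


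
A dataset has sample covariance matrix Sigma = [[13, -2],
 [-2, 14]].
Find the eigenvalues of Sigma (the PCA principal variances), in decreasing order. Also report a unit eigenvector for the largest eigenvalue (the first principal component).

Step 1 — characteristic polynomial of 2×2 Sigma:
  det(Sigma - λI) = λ² - trace · λ + det = 0.
  trace = 13 + 14 = 27, det = 13·14 - (-2)² = 178.
Step 2 — discriminant:
  Δ = trace² - 4·det = 729 - 712 = 17.
Step 3 — eigenvalues:
  λ = (trace ± √Δ)/2 = (27 ± 4.1231)/2,
  λ_1 = 15.5616,  λ_2 = 11.4384.

Step 4 — unit eigenvector for λ_1: solve (Sigma - λ_1 I)v = 0. First row:
  (13 - 15.5616)·v_x + (-2)·v_y = 0, i.e. (-2.5616)·v_x + (-2)·v_y = 0,
  so v ∝ (b, λ_1 - a) = (-2, 2.5616); multiply by -1 so the first entry is positive: u = (2, -2.5616).
  ||u|| = √((2)² + (-2.5616)²) = √(10.5616) ≈ 3.2499,
  v_1 = u/||u|| ≈ (0.6154, -0.7882) (||v_1|| = 1).

λ_1 = 15.5616,  λ_2 = 11.4384;  v_1 ≈ (0.6154, -0.7882)


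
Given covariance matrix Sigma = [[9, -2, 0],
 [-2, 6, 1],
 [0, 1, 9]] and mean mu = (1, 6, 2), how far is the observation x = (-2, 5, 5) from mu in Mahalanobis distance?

Step 1 — centre the observation: (x - mu) = (-3, -1, 3).

Step 2 — invert Sigma (cofactor / det for 3×3, or solve directly):
  Sigma^{-1} = [[0.1202, 0.0408, -0.0045],
 [0.0408, 0.1837, -0.0204],
 [-0.0045, -0.0204, 0.1134]].

Step 3 — form the quadratic (x - mu)^T · Sigma^{-1} · (x - mu):
  Sigma^{-1} · (x - mu) = (-0.415, -0.3673, 0.3741).
  (x - mu)^T · [Sigma^{-1} · (x - mu)] = (-3)·(-0.415) + (-1)·(-0.3673) + (3)·(0.3741) = 2.7347.

Step 4 — take square root: d = √(2.7347) ≈ 1.6537.

d(x, mu) = √(2.7347) ≈ 1.6537


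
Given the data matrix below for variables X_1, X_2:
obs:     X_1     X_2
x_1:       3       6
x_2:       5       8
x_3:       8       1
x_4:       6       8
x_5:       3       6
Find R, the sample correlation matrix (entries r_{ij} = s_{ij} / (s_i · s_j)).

Step 1 — column means:
  mean(X_1) = (3 + 5 + 8 + 6 + 3) / 5 = 25/5 = 5
  mean(X_2) = (6 + 8 + 1 + 8 + 6) / 5 = 29/5 = 5.8

Step 2 — sample variances and covariances s[i,j] = (1/(n-1)) · Σ_k (x_{k,i} - mean_i) · (x_{k,j} - mean_j), with n-1 = 4:
  s[X_1,X_1] = ((-2)·(-2) + (0)·(0) + (3)·(3) + (1)·(1) + (-2)·(-2)) / 4 = 18/4 = 4.5
  s[X_1,X_2] = ((-2)·(0.2) + (0)·(2.2) + (3)·(-4.8) + (1)·(2.2) + (-2)·(0.2)) / 4 = -13/4 = -3.25
  s[X_2,X_2] = ((0.2)·(0.2) + (2.2)·(2.2) + (-4.8)·(-4.8) + (2.2)·(2.2) + (0.2)·(0.2)) / 4 = 32.8/4 = 8.2
  Sample standard deviations s_i = √(s[i,i]):
  s(X_1) = √(4.5) = 2.1213
  s(X_2) = √(8.2) = 2.8636

Step 3 — r_{ij} = s_{ij} / (s_i · s_j):
  r[X_1,X_1] = 1 (diagonal).
  r[X_1,X_2] = -3.25 / (2.1213 · 2.8636) = -3.25 / 6.0745 = -0.535
  r[X_2,X_2] = 1 (diagonal).

R is symmetric with unit diagonal. Assembling:

R = [[1, -0.535],
 [-0.535, 1]]


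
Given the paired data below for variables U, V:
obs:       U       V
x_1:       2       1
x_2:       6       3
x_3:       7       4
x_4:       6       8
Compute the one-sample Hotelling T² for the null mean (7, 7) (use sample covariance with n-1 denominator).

Step 1 — sample mean vector:
  mean(U) = (2 + 6 + 7 + 6) / 4 = 21/4 = 5.25
  mean(V) = (1 + 3 + 4 + 8) / 4 = 16/4 = 4
  x̄ = (5.25, 4),  deviation x̄ - mu_0 = (5.25, 4) - (7, 7) = (-1.75, -3).

Step 2 — sample covariance matrix, S[i,j] = (1/(n-1)) · Σ_k (x_{k,i} - mean_i) · (x_{k,j} - mean_j), divisor n-1 = 3:
  S[U,U] = ((-3.25)·(-3.25) + (0.75)·(0.75) + (1.75)·(1.75) + (0.75)·(0.75)) / 3 = 14.75/3 = 4.9167
  S[U,V] = ((-3.25)·(-3) + (0.75)·(-1) + (1.75)·(0) + (0.75)·(4)) / 3 = 12/3 = 4
  S[V,V] = ((-3)·(-3) + (-1)·(-1) + (0)·(0) + (4)·(4)) / 3 = 26/3 = 8.6667
  S = [[4.9167, 4],
 [4, 8.6667]].

Step 3 — invert S. det(S) = 4.9167·8.6667 - (4)² = 26.6111.
  S^{-1} = (1/det) · [[d, -b], [-b, a]] = [[0.3257, -0.1503],
 [-0.1503, 0.1848]].

Step 4 — quadratic form (x̄ - mu_0)^T · S^{-1} · (x̄ - mu_0):
  S^{-1} · (x̄ - mu_0) = (-0.119, -0.2912),
  (x̄ - mu_0)^T · [...] = (-1.75)·(-0.119) + (-3)·(-0.2912) = 1.0819.

Step 5 — scale by n: T² = 4 · 1.0819 = 4.3278.

T² ≈ 4.3278


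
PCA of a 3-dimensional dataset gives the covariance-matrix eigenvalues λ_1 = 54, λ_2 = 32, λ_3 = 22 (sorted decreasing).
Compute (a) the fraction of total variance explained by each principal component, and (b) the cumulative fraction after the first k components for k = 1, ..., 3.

Step 1 — total variance = trace(Sigma) = Σ λ_i = 54 + 32 + 22 = 108.

Step 2 — fraction explained by component i = λ_i / Σ λ:
  PC1: 54/108 = 0.5
  PC2: 32/108 = 0.2963
  PC3: 22/108 = 0.2037

Step 3 — cumulative fraction after k components = (λ_1 + ... + λ_k) / Σ λ:
  k = 1: 54/108 = 0.5
  k = 2: (54 + 32)/108 = 86/108 = 0.7963
  k = 3: (54 + 32 + 22)/108 = 108/108 = 1

Summary (fraction, with percent):

explained: PC1 0.5 (50%), PC2 0.2963 (29.63%), PC3 0.2037 (20.37%);  cumulative: 0.5, 0.7963, 1


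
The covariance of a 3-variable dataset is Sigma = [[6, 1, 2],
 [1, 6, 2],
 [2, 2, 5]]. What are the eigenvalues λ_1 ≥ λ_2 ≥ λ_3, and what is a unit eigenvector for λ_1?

Step 1 — characteristic polynomial p(λ) = det(λI - Sigma) = λ³ - tr·λ² + c_1·λ - det, where tr = trace, c_1 = sum of the principal 2×2 minors, det = det(Sigma):
  tr = 6 + 6 + 5 = 17,
  c_1 = (6·6 - (1)²) + (6·5 - (2)²) + (6·5 - (2)²) = 35 + 26 + 26 = 87,
  det = 6·(6·5 - (2)²) - (1)·((1)·5 - (2)·(2)) + (2)·((1)·(2) - 6·(2)) = 6·(26) - (1)·(1) + (2)·(-10) = 135.
  So p(λ) = λ³ - 17λ² + 87λ - 135.
Step 2 — look for an integer root (rational root theorem: any rational root is an integer divisor of 135). Testing λ = 3:
  p(3) = 27 - 153 + 261 - 135 = 0  ✓
  Dividing out (λ - 3): p(λ) = (λ - 3)(λ² - 14λ + 45).
Step 3 — remaining eigenvalues from the quadratic λ² - 14λ + 45 = 0:
  Δ = 14² - 4·45 = 196 - 180 = 16,  λ = (14 ± √16)/2 = (14 ± 4)/2 = 9 or 5.
  Sorted: λ_1 = 9,  λ_2 = 5,  λ_3 = 3  (check: sum = 17 = tr ✓).

Step 4 — unit eigenvector for λ_1 = 9: v spans the null space of (Sigma - λ_1 I), whose rows are
  r_1 = (-3, 1, 2),  r_2 = (1, -3, 2),  r_3 = (2, 2, -4).
  v is orthogonal to every row, so take v ∝ r_1 × r_2 = ((1)·(2) - (2)·(-3), (2)·(1) - (-3)·(2), (-3)·(-3) - (1)·(1)) = (8, 8, 8).
  Rescale (divide by 8): u = (1, 1, 1).
  ||u|| = √((1)² + (1)² + (1)²) = √(3) ≈ 1.7321,  v_1 = u/||u|| ≈ (0.5774, 0.5774, 0.5774) (||v_1|| = 1).

λ_1 = 9,  λ_2 = 5,  λ_3 = 3;  v_1 ≈ (0.5774, 0.5774, 0.5774)


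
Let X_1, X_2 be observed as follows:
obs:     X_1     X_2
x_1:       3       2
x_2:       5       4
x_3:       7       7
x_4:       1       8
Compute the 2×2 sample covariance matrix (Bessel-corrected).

Step 1 — column means:
  mean(X_1) = (3 + 5 + 7 + 1) / 4 = 16/4 = 4
  mean(X_2) = (2 + 4 + 7 + 8) / 4 = 21/4 = 5.25

Step 2 — sample covariance S[i,j] = (1/(n-1)) · Σ_k (x_{k,i} - mean_i) · (x_{k,j} - mean_j), with n-1 = 3.
  S[X_1,X_1] = ((-1)·(-1) + (1)·(1) + (3)·(3) + (-3)·(-3)) / 3 = 20/3 = 6.6667
  S[X_1,X_2] = ((-1)·(-3.25) + (1)·(-1.25) + (3)·(1.75) + (-3)·(2.75)) / 3 = -1/3 = -0.3333
  S[X_2,X_2] = ((-3.25)·(-3.25) + (-1.25)·(-1.25) + (1.75)·(1.75) + (2.75)·(2.75)) / 3 = 22.75/3 = 7.5833

S is symmetric (S[j,i] = S[i,j]). Assembling:

S = [[6.6667, -0.3333],
 [-0.3333, 7.5833]]


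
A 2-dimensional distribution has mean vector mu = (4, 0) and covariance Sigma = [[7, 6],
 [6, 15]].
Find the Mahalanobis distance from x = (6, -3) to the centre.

Step 1 — centre the observation: (x - mu) = (2, -3).

Step 2 — invert Sigma. det(Sigma) = 7·15 - (6)² = 69.
  Sigma^{-1} = (1/det) · [[d, -b], [-b, a]] = [[0.2174, -0.087],
 [-0.087, 0.1014]].

Step 3 — form the quadratic (x - mu)^T · Sigma^{-1} · (x - mu):
  Sigma^{-1} · (x - mu) = (0.6957, -0.4783).
  (x - mu)^T · [Sigma^{-1} · (x - mu)] = (2)·(0.6957) + (-3)·(-0.4783) = 2.8261.

Step 4 — take square root: d = √(2.8261) ≈ 1.6811.

d(x, mu) = √(2.8261) ≈ 1.6811


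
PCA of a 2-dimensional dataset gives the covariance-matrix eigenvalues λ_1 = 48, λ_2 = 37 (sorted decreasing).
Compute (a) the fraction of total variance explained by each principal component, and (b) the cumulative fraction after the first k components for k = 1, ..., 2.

Step 1 — total variance = trace(Sigma) = Σ λ_i = 48 + 37 = 85.

Step 2 — fraction explained by component i = λ_i / Σ λ:
  PC1: 48/85 = 0.5647
  PC2: 37/85 = 0.4353

Step 3 — cumulative fraction after k components = (λ_1 + ... + λ_k) / Σ λ:
  k = 1: 48/85 = 0.5647
  k = 2: (48 + 37)/85 = 85/85 = 1

Summary (fraction, with percent):

explained: PC1 0.5647 (56.47%), PC2 0.4353 (43.53%);  cumulative: 0.5647, 1


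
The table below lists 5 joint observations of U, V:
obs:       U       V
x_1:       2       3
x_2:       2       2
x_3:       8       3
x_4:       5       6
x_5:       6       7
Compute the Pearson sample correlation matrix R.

Step 1 — column means:
  mean(U) = (2 + 2 + 8 + 5 + 6) / 5 = 23/5 = 4.6
  mean(V) = (3 + 2 + 3 + 6 + 7) / 5 = 21/5 = 4.2

Step 2 — sample variances and covariances s[i,j] = (1/(n-1)) · Σ_k (x_{k,i} - mean_i) · (x_{k,j} - mean_j), with n-1 = 4:
  s[U,U] = ((-2.6)·(-2.6) + (-2.6)·(-2.6) + (3.4)·(3.4) + (0.4)·(0.4) + (1.4)·(1.4)) / 4 = 27.2/4 = 6.8
  s[U,V] = ((-2.6)·(-1.2) + (-2.6)·(-2.2) + (3.4)·(-1.2) + (0.4)·(1.8) + (1.4)·(2.8)) / 4 = 9.4/4 = 2.35
  s[V,V] = ((-1.2)·(-1.2) + (-2.2)·(-2.2) + (-1.2)·(-1.2) + (1.8)·(1.8) + (2.8)·(2.8)) / 4 = 18.8/4 = 4.7
  Sample standard deviations s_i = √(s[i,i]):
  s(U) = √(6.8) = 2.6077
  s(V) = √(4.7) = 2.1679

Step 3 — r_{ij} = s_{ij} / (s_i · s_j):
  r[U,U] = 1 (diagonal).
  r[U,V] = 2.35 / (2.6077 · 2.1679) = 2.35 / 5.6533 = 0.4157
  r[V,V] = 1 (diagonal).

R is symmetric with unit diagonal. Assembling:

R = [[1, 0.4157],
 [0.4157, 1]]


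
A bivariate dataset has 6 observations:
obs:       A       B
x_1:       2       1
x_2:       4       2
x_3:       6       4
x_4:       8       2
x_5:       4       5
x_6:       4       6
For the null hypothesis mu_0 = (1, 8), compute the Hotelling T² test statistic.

Step 1 — sample mean vector:
  mean(A) = (2 + 4 + 6 + 8 + 4 + 4) / 6 = 28/6 = 4.6667
  mean(B) = (1 + 2 + 4 + 2 + 5 + 6) / 6 = 20/6 = 3.3333
  x̄ = (4.6667, 3.3333),  deviation x̄ - mu_0 = (4.6667, 3.3333) - (1, 8) = (3.6667, -4.6667).

Step 2 — sample covariance matrix, S[i,j] = (1/(n-1)) · Σ_k (x_{k,i} - mean_i) · (x_{k,j} - mean_j), divisor n-1 = 5:
  S[A,A] = ((-2.6667)·(-2.6667) + (-0.6667)·(-0.6667) + (1.3333)·(1.3333) + (3.3333)·(3.3333) + (-0.6667)·(-0.6667) + (-0.6667)·(-0.6667)) / 5 = 21.3333/5 = 4.2667
  S[A,B] = ((-2.6667)·(-2.3333) + (-0.6667)·(-1.3333) + (1.3333)·(0.6667) + (3.3333)·(-1.3333) + (-0.6667)·(1.6667) + (-0.6667)·(2.6667)) / 5 = 0.6667/5 = 0.1333
  S[B,B] = ((-2.3333)·(-2.3333) + (-1.3333)·(-1.3333) + (0.6667)·(0.6667) + (-1.3333)·(-1.3333) + (1.6667)·(1.6667) + (2.6667)·(2.6667)) / 5 = 19.3333/5 = 3.8667
  S = [[4.2667, 0.1333],
 [0.1333, 3.8667]].

Step 3 — invert S. det(S) = 4.2667·3.8667 - (0.1333)² = 16.48.
  S^{-1} = (1/det) · [[d, -b], [-b, a]] = [[0.2346, -0.0081],
 [-0.0081, 0.2589]].

Step 4 — quadratic form (x̄ - mu_0)^T · S^{-1} · (x̄ - mu_0):
  S^{-1} · (x̄ - mu_0) = (0.8981, -1.2379),
  (x̄ - mu_0)^T · [...] = (3.6667)·(0.8981) + (-4.6667)·(-1.2379) = 9.0696.

Step 5 — scale by n: T² = 6 · 9.0696 = 54.4175.

T² ≈ 54.4175


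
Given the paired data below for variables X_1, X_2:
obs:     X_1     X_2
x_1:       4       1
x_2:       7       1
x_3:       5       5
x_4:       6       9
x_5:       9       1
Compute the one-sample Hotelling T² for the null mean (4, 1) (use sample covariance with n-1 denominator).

Step 1 — sample mean vector:
  mean(X_1) = (4 + 7 + 5 + 6 + 9) / 5 = 31/5 = 6.2
  mean(X_2) = (1 + 1 + 5 + 9 + 1) / 5 = 17/5 = 3.4
  x̄ = (6.2, 3.4),  deviation x̄ - mu_0 = (6.2, 3.4) - (4, 1) = (2.2, 2.4).

Step 2 — sample covariance matrix, S[i,j] = (1/(n-1)) · Σ_k (x_{k,i} - mean_i) · (x_{k,j} - mean_j), divisor n-1 = 4:
  S[X_1,X_1] = ((-2.2)·(-2.2) + (0.8)·(0.8) + (-1.2)·(-1.2) + (-0.2)·(-0.2) + (2.8)·(2.8)) / 4 = 14.8/4 = 3.7
  S[X_1,X_2] = ((-2.2)·(-2.4) + (0.8)·(-2.4) + (-1.2)·(1.6) + (-0.2)·(5.6) + (2.8)·(-2.4)) / 4 = -6.4/4 = -1.6
  S[X_2,X_2] = ((-2.4)·(-2.4) + (-2.4)·(-2.4) + (1.6)·(1.6) + (5.6)·(5.6) + (-2.4)·(-2.4)) / 4 = 51.2/4 = 12.8
  S = [[3.7, -1.6],
 [-1.6, 12.8]].

Step 3 — invert S. det(S) = 3.7·12.8 - (-1.6)² = 44.8.
  S^{-1} = (1/det) · [[d, -b], [-b, a]] = [[0.2857, 0.0357],
 [0.0357, 0.0826]].

Step 4 — quadratic form (x̄ - mu_0)^T · S^{-1} · (x̄ - mu_0):
  S^{-1} · (x̄ - mu_0) = (0.7143, 0.2768),
  (x̄ - mu_0)^T · [...] = (2.2)·(0.7143) + (2.4)·(0.2768) = 2.2357.

Step 5 — scale by n: T² = 5 · 2.2357 = 11.1786.

T² ≈ 11.1786


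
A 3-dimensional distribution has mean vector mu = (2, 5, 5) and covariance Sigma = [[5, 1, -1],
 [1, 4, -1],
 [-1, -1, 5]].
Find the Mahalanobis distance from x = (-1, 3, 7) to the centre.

Step 1 — centre the observation: (x - mu) = (-3, -2, 2).

Step 2 — invert Sigma (cofactor / det for 3×3, or solve directly):
  Sigma^{-1} = [[0.2159, -0.0455, 0.0341],
 [-0.0455, 0.2727, 0.0455],
 [0.0341, 0.0455, 0.2159]].

Step 3 — form the quadratic (x - mu)^T · Sigma^{-1} · (x - mu):
  Sigma^{-1} · (x - mu) = (-0.4886, -0.3182, 0.2386).
  (x - mu)^T · [Sigma^{-1} · (x - mu)] = (-3)·(-0.4886) + (-2)·(-0.3182) + (2)·(0.2386) = 2.5795.

Step 4 — take square root: d = √(2.5795) ≈ 1.6061.

d(x, mu) = √(2.5795) ≈ 1.6061


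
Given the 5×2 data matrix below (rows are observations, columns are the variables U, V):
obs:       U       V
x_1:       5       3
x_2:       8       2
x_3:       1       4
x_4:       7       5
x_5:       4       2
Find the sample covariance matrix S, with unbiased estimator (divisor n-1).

Step 1 — column means:
  mean(U) = (5 + 8 + 1 + 7 + 4) / 5 = 25/5 = 5
  mean(V) = (3 + 2 + 4 + 5 + 2) / 5 = 16/5 = 3.2

Step 2 — sample covariance S[i,j] = (1/(n-1)) · Σ_k (x_{k,i} - mean_i) · (x_{k,j} - mean_j), with n-1 = 4.
  S[U,U] = ((0)·(0) + (3)·(3) + (-4)·(-4) + (2)·(2) + (-1)·(-1)) / 4 = 30/4 = 7.5
  S[U,V] = ((0)·(-0.2) + (3)·(-1.2) + (-4)·(0.8) + (2)·(1.8) + (-1)·(-1.2)) / 4 = -2/4 = -0.5
  S[V,V] = ((-0.2)·(-0.2) + (-1.2)·(-1.2) + (0.8)·(0.8) + (1.8)·(1.8) + (-1.2)·(-1.2)) / 4 = 6.8/4 = 1.7

S is symmetric (S[j,i] = S[i,j]). Assembling:

S = [[7.5, -0.5],
 [-0.5, 1.7]]


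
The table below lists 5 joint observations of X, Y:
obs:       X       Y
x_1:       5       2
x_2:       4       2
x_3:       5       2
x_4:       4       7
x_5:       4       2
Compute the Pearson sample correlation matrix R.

Step 1 — column means:
  mean(X) = (5 + 4 + 5 + 4 + 4) / 5 = 22/5 = 4.4
  mean(Y) = (2 + 2 + 2 + 7 + 2) / 5 = 15/5 = 3

Step 2 — sample variances and covariances s[i,j] = (1/(n-1)) · Σ_k (x_{k,i} - mean_i) · (x_{k,j} - mean_j), with n-1 = 4:
  s[X,X] = ((0.6)·(0.6) + (-0.4)·(-0.4) + (0.6)·(0.6) + (-0.4)·(-0.4) + (-0.4)·(-0.4)) / 4 = 1.2/4 = 0.3
  s[X,Y] = ((0.6)·(-1) + (-0.4)·(-1) + (0.6)·(-1) + (-0.4)·(4) + (-0.4)·(-1)) / 4 = -2/4 = -0.5
  s[Y,Y] = ((-1)·(-1) + (-1)·(-1) + (-1)·(-1) + (4)·(4) + (-1)·(-1)) / 4 = 20/4 = 5
  Sample standard deviations s_i = √(s[i,i]):
  s(X) = √(0.3) = 0.5477
  s(Y) = √(5) = 2.2361

Step 3 — r_{ij} = s_{ij} / (s_i · s_j):
  r[X,X] = 1 (diagonal).
  r[X,Y] = -0.5 / (0.5477 · 2.2361) = -0.5 / 1.2247 = -0.4082
  r[Y,Y] = 1 (diagonal).

R is symmetric with unit diagonal. Assembling:

R = [[1, -0.4082],
 [-0.4082, 1]]


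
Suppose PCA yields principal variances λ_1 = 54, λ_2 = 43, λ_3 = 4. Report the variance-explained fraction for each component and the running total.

Step 1 — total variance = trace(Sigma) = Σ λ_i = 54 + 43 + 4 = 101.

Step 2 — fraction explained by component i = λ_i / Σ λ:
  PC1: 54/101 = 0.5347
  PC2: 43/101 = 0.4257
  PC3: 4/101 = 0.0396

Step 3 — cumulative fraction after k components = (λ_1 + ... + λ_k) / Σ λ:
  k = 1: 54/101 = 0.5347
  k = 2: (54 + 43)/101 = 97/101 = 0.9604
  k = 3: (54 + 43 + 4)/101 = 101/101 = 1

Summary (fraction, with percent):

explained: PC1 0.5347 (53.47%), PC2 0.4257 (42.57%), PC3 0.0396 (3.96%);  cumulative: 0.5347, 0.9604, 1


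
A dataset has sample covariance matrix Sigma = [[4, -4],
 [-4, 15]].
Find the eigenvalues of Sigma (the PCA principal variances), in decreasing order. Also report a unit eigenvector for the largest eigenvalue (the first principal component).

Step 1 — characteristic polynomial of 2×2 Sigma:
  det(Sigma - λI) = λ² - trace · λ + det = 0.
  trace = 4 + 15 = 19, det = 4·15 - (-4)² = 44.
Step 2 — discriminant:
  Δ = trace² - 4·det = 361 - 176 = 185.
Step 3 — eigenvalues:
  λ = (trace ± √Δ)/2 = (19 ± 13.6015)/2,
  λ_1 = 16.3007,  λ_2 = 2.6993.

Step 4 — unit eigenvector for λ_1: solve (Sigma - λ_1 I)v = 0. First row:
  (4 - 16.3007)·v_x + (-4)·v_y = 0, i.e. (-12.3007)·v_x + (-4)·v_y = 0,
  so v ∝ (b, λ_1 - a) = (-4, 12.3007); multiply by -1 so the first entry is positive: u = (4, -12.3007).
  ||u|| = √((4)² + (-12.3007)²) = √(167.3081) ≈ 12.9348,
  v_1 = u/||u|| ≈ (0.3092, -0.951) (||v_1|| = 1).

λ_1 = 16.3007,  λ_2 = 2.6993;  v_1 ≈ (0.3092, -0.951)


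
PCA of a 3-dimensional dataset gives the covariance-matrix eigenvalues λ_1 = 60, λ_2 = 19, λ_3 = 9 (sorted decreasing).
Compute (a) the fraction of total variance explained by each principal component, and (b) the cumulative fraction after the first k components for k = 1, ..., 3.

Step 1 — total variance = trace(Sigma) = Σ λ_i = 60 + 19 + 9 = 88.

Step 2 — fraction explained by component i = λ_i / Σ λ:
  PC1: 60/88 = 0.6818
  PC2: 19/88 = 0.2159
  PC3: 9/88 = 0.1023

Step 3 — cumulative fraction after k components = (λ_1 + ... + λ_k) / Σ λ:
  k = 1: 60/88 = 0.6818
  k = 2: (60 + 19)/88 = 79/88 = 0.8977
  k = 3: (60 + 19 + 9)/88 = 88/88 = 1

Summary (fraction, with percent):

explained: PC1 0.6818 (68.18%), PC2 0.2159 (21.59%), PC3 0.1023 (10.23%);  cumulative: 0.6818, 0.8977, 1


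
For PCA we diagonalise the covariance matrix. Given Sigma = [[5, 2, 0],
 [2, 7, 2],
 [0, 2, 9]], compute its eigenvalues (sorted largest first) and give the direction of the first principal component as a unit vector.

Step 1 — characteristic polynomial p(λ) = det(λI - Sigma) = λ³ - tr·λ² + c_1·λ - det, where tr = trace, c_1 = sum of the principal 2×2 minors, det = det(Sigma):
  tr = 5 + 7 + 9 = 21,
  c_1 = (5·7 - (2)²) + (5·9 - (0)²) + (7·9 - (2)²) = 31 + 45 + 59 = 135,
  det = 5·(7·9 - (2)²) - (2)·((2)·9 - (2)·(0)) + (0)·((2)·(2) - 7·(0)) = 5·(59) - (2)·(18) + (0)·(4) = 259.
  So p(λ) = λ³ - 21λ² + 135λ - 259.
Step 2 — look for an integer root (rational root theorem: any rational root is an integer divisor of 259). Testing λ = 7:
  p(7) = 343 - 1029 + 945 - 259 = 0  ✓
  Dividing out (λ - 7): p(λ) = (λ - 7)(λ² - 14λ + 37).
Step 3 — remaining eigenvalues from the quadratic λ² - 14λ + 37 = 0:
  Δ = 14² - 4·37 = 196 - 148 = 48,  λ = (14 ± √48)/2 = (14 ± 6.9282)/2 ≈ 10.4641 or 3.5359.
  Sorted: λ_1 = 10.4641,  λ_2 = 7,  λ_3 = 3.5359  (check: sum = 21 = tr ✓).

Step 4 — unit eigenvector for λ_1 ≈ 10.4641: v spans the null space of (Sigma - λ_1 I), whose rows are
  r_1 = (-5.4641, 2, 0),  r_2 = (2, -3.4641, 2),  r_3 = (0, 2, -1.4641).
  v is orthogonal to every row, so take v ∝ r_1 × r_2 = ((2)·(2) - (0)·(-3.4641), (0)·(2) - (-5.4641)·(2), (-5.4641)·(-3.4641) - (2)·(2)) ≈ (4, 10.9282, 14.9282).
  Let u = (4, 10.9282, 14.9282).
  ||u|| = √((4)² + (10.9282)² + (14.9282)²) = √(358.2769) ≈ 18.9282,  v_1 = u/||u|| ≈ (0.2113, 0.5774, 0.7887) (||v_1|| = 1).

λ_1 = 10.4641,  λ_2 = 7,  λ_3 = 3.5359;  v_1 ≈ (0.2113, 0.5774, 0.7887)


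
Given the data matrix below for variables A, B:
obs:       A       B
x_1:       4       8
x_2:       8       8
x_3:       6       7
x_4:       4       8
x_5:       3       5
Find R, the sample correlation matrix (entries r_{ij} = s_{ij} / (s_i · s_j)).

Step 1 — column means:
  mean(A) = (4 + 8 + 6 + 4 + 3) / 5 = 25/5 = 5
  mean(B) = (8 + 8 + 7 + 8 + 5) / 5 = 36/5 = 7.2

Step 2 — sample variances and covariances s[i,j] = (1/(n-1)) · Σ_k (x_{k,i} - mean_i) · (x_{k,j} - mean_j), with n-1 = 4:
  s[A,A] = ((-1)·(-1) + (3)·(3) + (1)·(1) + (-1)·(-1) + (-2)·(-2)) / 4 = 16/4 = 4
  s[A,B] = ((-1)·(0.8) + (3)·(0.8) + (1)·(-0.2) + (-1)·(0.8) + (-2)·(-2.2)) / 4 = 5/4 = 1.25
  s[B,B] = ((0.8)·(0.8) + (0.8)·(0.8) + (-0.2)·(-0.2) + (0.8)·(0.8) + (-2.2)·(-2.2)) / 4 = 6.8/4 = 1.7
  Sample standard deviations s_i = √(s[i,i]):
  s(A) = √(4) = 2
  s(B) = √(1.7) = 1.3038

Step 3 — r_{ij} = s_{ij} / (s_i · s_j):
  r[A,A] = 1 (diagonal).
  r[A,B] = 1.25 / (2 · 1.3038) = 1.25 / 2.6077 = 0.4794
  r[B,B] = 1 (diagonal).

R is symmetric with unit diagonal. Assembling:

R = [[1, 0.4794],
 [0.4794, 1]]


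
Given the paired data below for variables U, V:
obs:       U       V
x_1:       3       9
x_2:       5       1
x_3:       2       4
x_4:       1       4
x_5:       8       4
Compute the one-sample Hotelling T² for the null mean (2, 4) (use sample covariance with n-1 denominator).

Step 1 — sample mean vector:
  mean(U) = (3 + 5 + 2 + 1 + 8) / 5 = 19/5 = 3.8
  mean(V) = (9 + 1 + 4 + 4 + 4) / 5 = 22/5 = 4.4
  x̄ = (3.8, 4.4),  deviation x̄ - mu_0 = (3.8, 4.4) - (2, 4) = (1.8, 0.4).

Step 2 — sample covariance matrix, S[i,j] = (1/(n-1)) · Σ_k (x_{k,i} - mean_i) · (x_{k,j} - mean_j), divisor n-1 = 4:
  S[U,U] = ((-0.8)·(-0.8) + (1.2)·(1.2) + (-1.8)·(-1.8) + (-2.8)·(-2.8) + (4.2)·(4.2)) / 4 = 30.8/4 = 7.7
  S[U,V] = ((-0.8)·(4.6) + (1.2)·(-3.4) + (-1.8)·(-0.4) + (-2.8)·(-0.4) + (4.2)·(-0.4)) / 4 = -7.6/4 = -1.9
  S[V,V] = ((4.6)·(4.6) + (-3.4)·(-3.4) + (-0.4)·(-0.4) + (-0.4)·(-0.4) + (-0.4)·(-0.4)) / 4 = 33.2/4 = 8.3
  S = [[7.7, -1.9],
 [-1.9, 8.3]].

Step 3 — invert S. det(S) = 7.7·8.3 - (-1.9)² = 60.3.
  S^{-1} = (1/det) · [[d, -b], [-b, a]] = [[0.1376, 0.0315],
 [0.0315, 0.1277]].

Step 4 — quadratic form (x̄ - mu_0)^T · S^{-1} · (x̄ - mu_0):
  S^{-1} · (x̄ - mu_0) = (0.2604, 0.1078),
  (x̄ - mu_0)^T · [...] = (1.8)·(0.2604) + (0.4)·(0.1078) = 0.5118.

Step 5 — scale by n: T² = 5 · 0.5118 = 2.5589.

T² ≈ 2.5589


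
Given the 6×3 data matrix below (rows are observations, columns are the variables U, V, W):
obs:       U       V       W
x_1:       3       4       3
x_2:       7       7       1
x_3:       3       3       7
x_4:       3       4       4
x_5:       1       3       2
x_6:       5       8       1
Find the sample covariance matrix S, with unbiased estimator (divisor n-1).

Step 1 — column means:
  mean(U) = (3 + 7 + 3 + 3 + 1 + 5) / 6 = 22/6 = 3.6667
  mean(V) = (4 + 7 + 3 + 4 + 3 + 8) / 6 = 29/6 = 4.8333
  mean(W) = (3 + 1 + 7 + 4 + 2 + 1) / 6 = 18/6 = 3

Step 2 — sample covariance S[i,j] = (1/(n-1)) · Σ_k (x_{k,i} - mean_i) · (x_{k,j} - mean_j), with n-1 = 5.
  S[U,U] = ((-0.6667)·(-0.6667) + (3.3333)·(3.3333) + (-0.6667)·(-0.6667) + (-0.6667)·(-0.6667) + (-2.6667)·(-2.6667) + (1.3333)·(1.3333)) / 5 = 21.3333/5 = 4.2667
  S[U,V] = ((-0.6667)·(-0.8333) + (3.3333)·(2.1667) + (-0.6667)·(-1.8333) + (-0.6667)·(-0.8333) + (-2.6667)·(-1.8333) + (1.3333)·(3.1667)) / 5 = 18.6667/5 = 3.7333
  S[U,W] = ((-0.6667)·(0) + (3.3333)·(-2) + (-0.6667)·(4) + (-0.6667)·(1) + (-2.6667)·(-1) + (1.3333)·(-2)) / 5 = -10/5 = -2
  S[V,V] = ((-0.8333)·(-0.8333) + (2.1667)·(2.1667) + (-1.8333)·(-1.8333) + (-0.8333)·(-0.8333) + (-1.8333)·(-1.8333) + (3.1667)·(3.1667)) / 5 = 22.8333/5 = 4.5667
  S[V,W] = ((-0.8333)·(0) + (2.1667)·(-2) + (-1.8333)·(4) + (-0.8333)·(1) + (-1.8333)·(-1) + (3.1667)·(-2)) / 5 = -17/5 = -3.4
  S[W,W] = ((0)·(0) + (-2)·(-2) + (4)·(4) + (1)·(1) + (-1)·(-1) + (-2)·(-2)) / 5 = 26/5 = 5.2

S is symmetric (S[j,i] = S[i,j]). Assembling:

S = [[4.2667, 3.7333, -2],
 [3.7333, 4.5667, -3.4],
 [-2, -3.4, 5.2]]


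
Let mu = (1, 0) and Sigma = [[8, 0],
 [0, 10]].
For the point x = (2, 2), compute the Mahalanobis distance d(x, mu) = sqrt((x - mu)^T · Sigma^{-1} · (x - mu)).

Step 1 — centre the observation: (x - mu) = (1, 2).

Step 2 — invert Sigma. det(Sigma) = 8·10 - (0)² = 80.
  Sigma^{-1} = (1/det) · [[d, -b], [-b, a]] = [[0.125, 0],
 [0, 0.1]].

Step 3 — form the quadratic (x - mu)^T · Sigma^{-1} · (x - mu):
  Sigma^{-1} · (x - mu) = (0.125, 0.2).
  (x - mu)^T · [Sigma^{-1} · (x - mu)] = (1)·(0.125) + (2)·(0.2) = 0.525.

Step 4 — take square root: d = √(0.525) ≈ 0.7246.

d(x, mu) = √(0.525) ≈ 0.7246


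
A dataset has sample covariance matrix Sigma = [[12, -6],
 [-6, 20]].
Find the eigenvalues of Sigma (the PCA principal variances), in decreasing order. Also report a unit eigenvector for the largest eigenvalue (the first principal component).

Step 1 — characteristic polynomial of 2×2 Sigma:
  det(Sigma - λI) = λ² - trace · λ + det = 0.
  trace = 12 + 20 = 32, det = 12·20 - (-6)² = 204.
Step 2 — discriminant:
  Δ = trace² - 4·det = 1024 - 816 = 208.
Step 3 — eigenvalues:
  λ = (trace ± √Δ)/2 = (32 ± 14.4222)/2,
  λ_1 = 23.2111,  λ_2 = 8.7889.

Step 4 — unit eigenvector for λ_1: solve (Sigma - λ_1 I)v = 0. First row:
  (12 - 23.2111)·v_x + (-6)·v_y = 0, i.e. (-11.2111)·v_x + (-6)·v_y = 0,
  so v ∝ (b, λ_1 - a) = (-6, 11.2111); multiply by -1 so the first entry is positive: u = (6, -11.2111).
  ||u|| = √((6)² + (-11.2111)²) = √(161.6888) ≈ 12.7157,
  v_1 = u/||u|| ≈ (0.4719, -0.8817) (||v_1|| = 1).

λ_1 = 23.2111,  λ_2 = 8.7889;  v_1 ≈ (0.4719, -0.8817)


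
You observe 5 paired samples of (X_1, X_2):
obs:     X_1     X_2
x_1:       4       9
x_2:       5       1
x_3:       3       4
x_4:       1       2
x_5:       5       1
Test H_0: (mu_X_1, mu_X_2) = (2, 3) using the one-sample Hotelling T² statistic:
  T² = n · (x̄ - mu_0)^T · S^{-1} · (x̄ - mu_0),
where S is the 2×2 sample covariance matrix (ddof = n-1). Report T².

Step 1 — sample mean vector:
  mean(X_1) = (4 + 5 + 3 + 1 + 5) / 5 = 18/5 = 3.6
  mean(X_2) = (9 + 1 + 4 + 2 + 1) / 5 = 17/5 = 3.4
  x̄ = (3.6, 3.4),  deviation x̄ - mu_0 = (3.6, 3.4) - (2, 3) = (1.6, 0.4).

Step 2 — sample covariance matrix, S[i,j] = (1/(n-1)) · Σ_k (x_{k,i} - mean_i) · (x_{k,j} - mean_j), divisor n-1 = 4:
  S[X_1,X_1] = ((0.4)·(0.4) + (1.4)·(1.4) + (-0.6)·(-0.6) + (-2.6)·(-2.6) + (1.4)·(1.4)) / 4 = 11.2/4 = 2.8
  S[X_1,X_2] = ((0.4)·(5.6) + (1.4)·(-2.4) + (-0.6)·(0.6) + (-2.6)·(-1.4) + (1.4)·(-2.4)) / 4 = -1.2/4 = -0.3
  S[X_2,X_2] = ((5.6)·(5.6) + (-2.4)·(-2.4) + (0.6)·(0.6) + (-1.4)·(-1.4) + (-2.4)·(-2.4)) / 4 = 45.2/4 = 11.3
  S = [[2.8, -0.3],
 [-0.3, 11.3]].

Step 3 — invert S. det(S) = 2.8·11.3 - (-0.3)² = 31.55.
  S^{-1} = (1/det) · [[d, -b], [-b, a]] = [[0.3582, 0.0095],
 [0.0095, 0.0887]].

Step 4 — quadratic form (x̄ - mu_0)^T · S^{-1} · (x̄ - mu_0):
  S^{-1} · (x̄ - mu_0) = (0.5769, 0.0507),
  (x̄ - mu_0)^T · [...] = (1.6)·(0.5769) + (0.4)·(0.0507) = 0.9433.

Step 5 — scale by n: T² = 5 · 0.9433 = 4.7163.

T² ≈ 4.7163


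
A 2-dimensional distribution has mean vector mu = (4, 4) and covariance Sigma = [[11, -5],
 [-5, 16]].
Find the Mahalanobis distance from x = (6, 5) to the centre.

Step 1 — centre the observation: (x - mu) = (2, 1).

Step 2 — invert Sigma. det(Sigma) = 11·16 - (-5)² = 151.
  Sigma^{-1} = (1/det) · [[d, -b], [-b, a]] = [[0.106, 0.0331],
 [0.0331, 0.0728]].

Step 3 — form the quadratic (x - mu)^T · Sigma^{-1} · (x - mu):
  Sigma^{-1} · (x - mu) = (0.245, 0.1391).
  (x - mu)^T · [Sigma^{-1} · (x - mu)] = (2)·(0.245) + (1)·(0.1391) = 0.6291.

Step 4 — take square root: d = √(0.6291) ≈ 0.7932.

d(x, mu) = √(0.6291) ≈ 0.7932


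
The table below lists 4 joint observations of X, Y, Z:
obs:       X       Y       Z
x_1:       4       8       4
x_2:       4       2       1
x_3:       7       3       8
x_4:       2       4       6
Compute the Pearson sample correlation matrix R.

Step 1 — column means:
  mean(X) = (4 + 4 + 7 + 2) / 4 = 17/4 = 4.25
  mean(Y) = (8 + 2 + 3 + 4) / 4 = 17/4 = 4.25
  mean(Z) = (4 + 1 + 8 + 6) / 4 = 19/4 = 4.75

Step 2 — sample variances and covariances s[i,j] = (1/(n-1)) · Σ_k (x_{k,i} - mean_i) · (x_{k,j} - mean_j), with n-1 = 3:
  s[X,X] = ((-0.25)·(-0.25) + (-0.25)·(-0.25) + (2.75)·(2.75) + (-2.25)·(-2.25)) / 3 = 12.75/3 = 4.25
  s[X,Y] = ((-0.25)·(3.75) + (-0.25)·(-2.25) + (2.75)·(-1.25) + (-2.25)·(-0.25)) / 3 = -3.25/3 = -1.0833
  s[X,Z] = ((-0.25)·(-0.75) + (-0.25)·(-3.75) + (2.75)·(3.25) + (-2.25)·(1.25)) / 3 = 7.25/3 = 2.4167
  s[Y,Y] = ((3.75)·(3.75) + (-2.25)·(-2.25) + (-1.25)·(-1.25) + (-0.25)·(-0.25)) / 3 = 20.75/3 = 6.9167
  s[Y,Z] = ((3.75)·(-0.75) + (-2.25)·(-3.75) + (-1.25)·(3.25) + (-0.25)·(1.25)) / 3 = 1.25/3 = 0.4167
  s[Z,Z] = ((-0.75)·(-0.75) + (-3.75)·(-3.75) + (3.25)·(3.25) + (1.25)·(1.25)) / 3 = 26.75/3 = 8.9167
  Sample standard deviations s_i = √(s[i,i]):
  s(X) = √(4.25) = 2.0616
  s(Y) = √(6.9167) = 2.63
  s(Z) = √(8.9167) = 2.9861

Step 3 — r_{ij} = s_{ij} / (s_i · s_j):
  r[X,X] = 1 (diagonal).
  r[X,Y] = -1.0833 / (2.0616 · 2.63) = -1.0833 / 5.4218 = -0.1998
  r[X,Z] = 2.4167 / (2.0616 · 2.9861) = 2.4167 / 6.156 = 0.3926
  r[Y,Y] = 1 (diagonal).
  r[Y,Z] = 0.4167 / (2.63 · 2.9861) = 0.4167 / 7.8533 = 0.0531
  r[Z,Z] = 1 (diagonal).

R is symmetric with unit diagonal. Assembling:

R = [[1, -0.1998, 0.3926],
 [-0.1998, 1, 0.0531],
 [0.3926, 0.0531, 1]]


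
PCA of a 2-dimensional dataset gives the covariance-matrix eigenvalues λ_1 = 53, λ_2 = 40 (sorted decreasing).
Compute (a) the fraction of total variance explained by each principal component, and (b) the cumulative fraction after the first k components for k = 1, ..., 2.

Step 1 — total variance = trace(Sigma) = Σ λ_i = 53 + 40 = 93.

Step 2 — fraction explained by component i = λ_i / Σ λ:
  PC1: 53/93 = 0.5699
  PC2: 40/93 = 0.4301

Step 3 — cumulative fraction after k components = (λ_1 + ... + λ_k) / Σ λ:
  k = 1: 53/93 = 0.5699
  k = 2: (53 + 40)/93 = 93/93 = 1

Summary (fraction, with percent):

explained: PC1 0.5699 (56.99%), PC2 0.4301 (43.01%);  cumulative: 0.5699, 1


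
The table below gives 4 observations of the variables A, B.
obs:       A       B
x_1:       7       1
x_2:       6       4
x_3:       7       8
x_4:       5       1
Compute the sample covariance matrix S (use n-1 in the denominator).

Step 1 — column means:
  mean(A) = (7 + 6 + 7 + 5) / 4 = 25/4 = 6.25
  mean(B) = (1 + 4 + 8 + 1) / 4 = 14/4 = 3.5

Step 2 — sample covariance S[i,j] = (1/(n-1)) · Σ_k (x_{k,i} - mean_i) · (x_{k,j} - mean_j), with n-1 = 3.
  S[A,A] = ((0.75)·(0.75) + (-0.25)·(-0.25) + (0.75)·(0.75) + (-1.25)·(-1.25)) / 3 = 2.75/3 = 0.9167
  S[A,B] = ((0.75)·(-2.5) + (-0.25)·(0.5) + (0.75)·(4.5) + (-1.25)·(-2.5)) / 3 = 4.5/3 = 1.5
  S[B,B] = ((-2.5)·(-2.5) + (0.5)·(0.5) + (4.5)·(4.5) + (-2.5)·(-2.5)) / 3 = 33/3 = 11

S is symmetric (S[j,i] = S[i,j]). Assembling:

S = [[0.9167, 1.5],
 [1.5, 11]]
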